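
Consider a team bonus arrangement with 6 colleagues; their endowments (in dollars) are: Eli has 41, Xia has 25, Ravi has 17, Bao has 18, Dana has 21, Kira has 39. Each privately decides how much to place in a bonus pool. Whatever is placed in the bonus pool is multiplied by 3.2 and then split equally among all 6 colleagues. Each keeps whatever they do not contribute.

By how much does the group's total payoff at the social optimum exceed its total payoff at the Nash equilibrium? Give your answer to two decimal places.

The private return per contributed unit is 3.2/6 = 0.5333 < 1 for every player regardless of endowment, so the Nash equilibrium is zero contribution and the group total is Σ E_j = 41 + 25 + 17 + 18 + 21 + 39 = 161.
Each contributed unit returns 3.200 to the group, so the social optimum is full contribution by everyone: group total = 3.200 × 161 = 515.20.
Efficiency loss = (3.200 − 1) × 161 = 354.20.

354.20 dollars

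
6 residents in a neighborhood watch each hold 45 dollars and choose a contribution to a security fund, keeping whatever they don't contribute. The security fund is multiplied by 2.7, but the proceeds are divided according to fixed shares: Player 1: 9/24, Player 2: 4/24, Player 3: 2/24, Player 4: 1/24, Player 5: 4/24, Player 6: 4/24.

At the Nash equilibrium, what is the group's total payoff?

346.50 dollars

Player j's private return per contributed unit is 2.7 × (j's share). Contributing is weakly dominant for j when that share is at least 1/2.7 = 0.3704, and contributing 0 is dominant otherwise.
Only Player 1 (9/24) clears that bar, contributing 45; the remaining 5 contribute 0. Total contributed: 45.
The security fund pays out 2.7 × 45 = 121.50 in total (split across the unequal shares, but the aggregate is all that matters for the group sum).
The 5 free-riders keep 45 each, adding 225. Group total = 225 + 121.50 = 346.50.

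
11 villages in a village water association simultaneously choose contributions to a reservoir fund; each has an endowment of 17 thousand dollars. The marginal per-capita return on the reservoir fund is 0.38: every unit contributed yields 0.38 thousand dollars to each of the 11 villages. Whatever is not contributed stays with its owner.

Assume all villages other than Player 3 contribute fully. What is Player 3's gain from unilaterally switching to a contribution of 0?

10.54 thousand dollars

Switching from a contribution of 17 to 0 lets Player 3 keep an extra 17 thousand dollars, but lowers the reservoir fund by 17, which costs Player 3 their own share of that drop: 0.38 × 17 = 6.46.
Net gain = 17 − 6.46 = 10.54. The private return per contributed unit (0.38) is below 1, so free-riding is indeed the best response regardless of what the others do.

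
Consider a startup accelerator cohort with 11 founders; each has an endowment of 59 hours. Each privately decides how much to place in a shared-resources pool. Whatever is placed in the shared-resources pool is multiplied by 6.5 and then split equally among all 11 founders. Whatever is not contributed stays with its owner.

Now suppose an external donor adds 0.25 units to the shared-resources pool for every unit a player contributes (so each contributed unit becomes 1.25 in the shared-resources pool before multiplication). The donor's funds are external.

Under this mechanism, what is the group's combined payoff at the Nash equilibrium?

Even with the mechanism, each unit contributed returns only 6.5 × 1.25 / 11 = 0.7386 per unit of net cost, so contributing nothing is still dominant.
At the Nash equilibrium no one contributes; group total payoff = 11 × 59 = 649.

649.00 hours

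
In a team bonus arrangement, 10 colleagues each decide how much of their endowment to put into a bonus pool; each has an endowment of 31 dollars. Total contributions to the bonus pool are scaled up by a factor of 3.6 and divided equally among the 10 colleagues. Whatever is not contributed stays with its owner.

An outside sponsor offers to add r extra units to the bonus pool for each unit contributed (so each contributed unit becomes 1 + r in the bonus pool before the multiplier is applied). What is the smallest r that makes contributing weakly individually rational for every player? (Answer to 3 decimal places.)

With matching at rate r, one contributed unit becomes (1 + r) in the bonus pool and returns 3.6 × (1 + r) / 10 to the contributor.
Setting this equal to 1: 1 + r = 10/3.6 = 2.7778.
So the minimum matching rate is r = 2.7778 − 1 = 1.778.

1.778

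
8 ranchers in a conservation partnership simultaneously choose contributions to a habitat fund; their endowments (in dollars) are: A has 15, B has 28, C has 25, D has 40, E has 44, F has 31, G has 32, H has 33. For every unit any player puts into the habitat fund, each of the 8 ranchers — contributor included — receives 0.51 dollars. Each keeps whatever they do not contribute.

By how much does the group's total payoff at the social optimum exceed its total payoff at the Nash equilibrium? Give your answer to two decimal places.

763.84 dollars

The private return per contributed unit is 0.51 < 1 for everyone, so the Nash equilibrium is zero contribution and the group total is Σ E_j = 15 + 28 + 25 + 40 + 44 + 31 + 32 + 33 = 248.
Each contributed unit returns 4.080 to the group, so the social optimum is full contribution by everyone: group total = 4.080 × 248 = 1011.84.
Efficiency loss = (4.080 − 1) × 248 = 763.84.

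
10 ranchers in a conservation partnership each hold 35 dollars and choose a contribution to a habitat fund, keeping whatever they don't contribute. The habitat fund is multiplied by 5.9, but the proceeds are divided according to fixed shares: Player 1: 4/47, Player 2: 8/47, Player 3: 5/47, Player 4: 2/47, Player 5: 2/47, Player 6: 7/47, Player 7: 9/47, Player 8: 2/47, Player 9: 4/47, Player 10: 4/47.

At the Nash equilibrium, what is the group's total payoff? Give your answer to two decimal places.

693.00 dollars

Each unit j contributes comes back to j as 5.9 × (j's share), so j prefers to contribute only if that share exceeds 1/5.9 = 0.1695; otherwise keeping the unit dominates.
Player 2 and Player 7 are above the threshold, contributing 35 each; the remaining 8 contribute 0. Total contributed: 70.
The habitat fund pays out 5.9 × 70 = 413.00 in total (split across the unequal shares, but the aggregate is all that matters for the group sum).
The 8 free-riders keep 35 each, adding 280. Group total = 280 + 413.00 = 693.00.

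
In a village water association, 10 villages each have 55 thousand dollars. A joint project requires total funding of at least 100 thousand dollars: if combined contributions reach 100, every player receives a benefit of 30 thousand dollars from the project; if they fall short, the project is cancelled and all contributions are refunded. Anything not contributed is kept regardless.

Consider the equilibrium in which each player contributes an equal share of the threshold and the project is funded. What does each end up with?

75 thousand dollars

Equal share of the threshold: 100/10 = 10.
At this profile no one gains by cutting their contribution: any cut drops the total below 100, the project is cancelled, contributions are refunded, and the deviator ends with 55, which is less than 55 − 10 + 30 = 75. Contributing more than 10 just wastes the excess. So contributing exactly 10 is a best response.
Each player's payoff: 55 − 10 + 30 = 75.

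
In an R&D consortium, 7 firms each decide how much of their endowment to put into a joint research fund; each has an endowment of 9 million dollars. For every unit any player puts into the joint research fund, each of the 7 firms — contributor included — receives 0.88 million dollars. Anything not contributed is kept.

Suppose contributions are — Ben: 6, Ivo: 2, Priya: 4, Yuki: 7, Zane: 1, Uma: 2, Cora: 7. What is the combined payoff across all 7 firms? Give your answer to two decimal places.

212.64 million dollars

Total contributed: 6 + 2 + 4 + 7 + 1 + 2 + 7 = 29; total kept: 7 × 9 − 29 = 34.
The joint research fund pays out 0.88 × 7 × 29 = 178.64 in aggregate.
Group total = 34 + 178.64 = 212.64.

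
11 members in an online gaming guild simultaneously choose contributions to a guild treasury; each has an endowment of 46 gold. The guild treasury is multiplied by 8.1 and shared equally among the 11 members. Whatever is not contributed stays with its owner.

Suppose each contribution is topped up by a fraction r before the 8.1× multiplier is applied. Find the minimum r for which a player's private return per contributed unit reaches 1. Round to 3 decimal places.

0.358

With matching at rate r, one contributed unit becomes (1 + r) in the guild treasury and returns 8.1 × (1 + r) / 11 to the contributor.
Setting this equal to 1: 1 + r = 11/8.1 = 1.3580.
So the minimum matching rate is r = 1.3580 − 1 = 0.358.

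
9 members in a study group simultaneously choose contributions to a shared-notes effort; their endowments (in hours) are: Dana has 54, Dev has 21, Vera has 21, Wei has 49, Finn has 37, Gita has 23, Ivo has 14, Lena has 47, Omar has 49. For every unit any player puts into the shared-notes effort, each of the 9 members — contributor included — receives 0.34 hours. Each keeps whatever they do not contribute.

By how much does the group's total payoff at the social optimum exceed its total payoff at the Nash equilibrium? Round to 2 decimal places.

The private return per contributed unit is 0.34 < 1 for everyone, so the Nash equilibrium is zero contribution and the group total is Σ E_j = 54 + 21 + 21 + 49 + 37 + 23 + 14 + 47 + 49 = 315.
Each contributed unit returns 3.060 to the group, so the social optimum is full contribution by everyone: group total = 3.060 × 315 = 963.90.
Efficiency loss = (3.060 − 1) × 315 = 648.90.

648.90 hours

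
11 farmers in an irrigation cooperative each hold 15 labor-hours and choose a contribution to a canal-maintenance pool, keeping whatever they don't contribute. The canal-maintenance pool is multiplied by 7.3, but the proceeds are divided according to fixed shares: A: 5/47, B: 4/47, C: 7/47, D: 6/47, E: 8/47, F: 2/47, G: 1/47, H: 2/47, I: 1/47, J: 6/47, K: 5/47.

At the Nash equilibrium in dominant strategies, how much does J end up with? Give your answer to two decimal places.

For player j, contributing a unit is worthwhile iff 7.3 × (j's share) ≥ 1, i.e. iff j's share is at least 0.1370.
C and E are above the threshold, contributing 15 each; the remaining 9 contribute 0. Total contributed: 30.
J keeps 15 and receives 7.3 × 30 × 6/47 = 27.96 from the canal-maintenance pool, for a payoff of 42.96.

42.96 labor-hours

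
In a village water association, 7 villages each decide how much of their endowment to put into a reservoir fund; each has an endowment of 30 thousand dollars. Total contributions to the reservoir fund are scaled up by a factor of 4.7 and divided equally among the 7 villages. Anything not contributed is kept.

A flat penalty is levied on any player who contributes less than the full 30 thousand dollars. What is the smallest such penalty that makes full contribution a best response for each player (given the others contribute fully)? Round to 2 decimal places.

9.86 thousand dollars

Given the others contribute fully, the best deviation is to contribute 0 (any partial contribution still incurs the fine and gives up units whose private return 0.6714 is below 1).
Deviating from 30 to 0 saves 30 thousand dollars but forfeits the deviator's share of the drop in the reservoir fund: 4.7/7 × 30 = 20.14.
So the deviation gain is 30 − 20.14 = 9.86, and the fine must be at least 9.86 thousand dollars to wipe it out.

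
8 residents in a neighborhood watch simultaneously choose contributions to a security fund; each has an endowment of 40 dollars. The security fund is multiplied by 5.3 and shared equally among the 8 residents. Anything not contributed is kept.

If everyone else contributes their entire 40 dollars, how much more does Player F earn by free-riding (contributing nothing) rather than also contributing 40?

13.50 dollars

Switching from a contribution of 40 to 0 lets Player F keep an extra 40 dollars, but lowers the security fund by 40, which costs Player F their own share of that drop: 5.3/8 × 40 = 26.50.
Net gain = 40 − 26.50 = 13.50. The private return per contributed unit (0.6625) is below 1, so free-riding is indeed the best response regardless of what the others do.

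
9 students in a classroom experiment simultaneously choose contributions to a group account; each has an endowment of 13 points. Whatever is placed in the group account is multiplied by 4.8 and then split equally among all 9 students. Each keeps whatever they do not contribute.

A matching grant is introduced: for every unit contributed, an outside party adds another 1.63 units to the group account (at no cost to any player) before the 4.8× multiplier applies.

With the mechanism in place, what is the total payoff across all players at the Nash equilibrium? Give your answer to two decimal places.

With the mechanism, a contributed unit returns 4.8 × 2.63 / 9 = 1.4027 per unit of net cost to the contributor — now above 1 — so contributing fully is weakly dominant for every player.
At the Nash equilibrium everyone contributes 13. Group total payoff = 4.8 × 2.63 × 117 = 1477.01.

1477.01 points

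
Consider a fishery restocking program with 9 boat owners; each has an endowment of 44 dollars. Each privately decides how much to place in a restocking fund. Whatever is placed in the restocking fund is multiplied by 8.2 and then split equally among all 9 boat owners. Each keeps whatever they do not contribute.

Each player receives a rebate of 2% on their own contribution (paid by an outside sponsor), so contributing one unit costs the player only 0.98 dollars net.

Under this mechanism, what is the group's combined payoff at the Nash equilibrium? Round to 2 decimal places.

Even with the mechanism, each unit contributed returns only (8.2/9) / 0.98 = 0.9297 per unit of net cost, so contributing nothing is still dominant.
Everyone keeps their endowment and the group total is 9 × 44 = 396.

396.00 dollars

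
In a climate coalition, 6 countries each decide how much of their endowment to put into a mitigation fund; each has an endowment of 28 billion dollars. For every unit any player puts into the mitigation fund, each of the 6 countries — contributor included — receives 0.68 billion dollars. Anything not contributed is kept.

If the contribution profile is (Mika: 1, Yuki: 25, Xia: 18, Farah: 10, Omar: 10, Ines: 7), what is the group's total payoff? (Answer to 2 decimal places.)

Total contributed: 1 + 25 + 18 + 10 + 10 + 7 = 71; total kept: 6 × 28 − 71 = 97.
The mitigation fund pays out 0.68 × 6 × 71 = 289.68 in aggregate.
Group total = 97 + 289.68 = 386.68.

386.68 billion dollars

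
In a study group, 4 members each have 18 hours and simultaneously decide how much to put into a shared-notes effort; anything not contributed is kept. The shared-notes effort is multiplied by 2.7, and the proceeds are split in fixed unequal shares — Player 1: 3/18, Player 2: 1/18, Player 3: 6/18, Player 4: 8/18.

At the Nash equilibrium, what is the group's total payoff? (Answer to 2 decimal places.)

102.60 hours

For player j, contributing a unit is worthwhile iff 2.7 × (j's share) ≥ 1, i.e. iff j's share is at least 0.3704.
The only share above 0.3704 is Player 4's 8/18, contributing 18; the remaining 3 contribute 0. Total contributed: 18.
The shared-notes effort pays out 2.7 × 18 = 48.60 in total (split across the unequal shares, but the aggregate is all that matters for the group sum).
The 3 free-riders keep 18 each, adding 54. Group total = 54 + 48.60 = 102.60.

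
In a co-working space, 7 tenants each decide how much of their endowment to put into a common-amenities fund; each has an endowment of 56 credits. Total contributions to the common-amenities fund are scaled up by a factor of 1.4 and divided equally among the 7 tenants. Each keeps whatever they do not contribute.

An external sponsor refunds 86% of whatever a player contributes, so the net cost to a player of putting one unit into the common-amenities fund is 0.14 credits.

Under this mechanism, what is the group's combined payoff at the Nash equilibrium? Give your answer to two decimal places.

Under the mechanism each unit contributed yields (1.4/7) / 0.14 = 1.4286 back to its contributor per unit of net cost, which exceeds 1, making full contribution the dominant choice for everyone.
So the Nash equilibrium is full contribution by all 7; the group earns 7 × (56 × 0.86 + 1.4 × 56) = 885.92.

885.92 credits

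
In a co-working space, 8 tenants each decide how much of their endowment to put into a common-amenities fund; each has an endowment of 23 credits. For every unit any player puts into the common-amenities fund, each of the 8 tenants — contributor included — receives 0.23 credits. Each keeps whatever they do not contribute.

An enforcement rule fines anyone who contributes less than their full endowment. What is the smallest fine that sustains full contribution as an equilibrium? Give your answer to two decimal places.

Given the others contribute fully, the best deviation is to contribute 0 (any partial contribution still incurs the fine and gives up units whose private return 0.23 is below 1).
Deviating from 23 to 0 saves 23 credits but forfeits the deviator's share of the drop in the common-amenities fund: 0.23 × 23 = 5.29.
So the deviation gain is 23 − 5.29 = 17.71, and the fine must be at least 17.71 credits to wipe it out.

17.71 credits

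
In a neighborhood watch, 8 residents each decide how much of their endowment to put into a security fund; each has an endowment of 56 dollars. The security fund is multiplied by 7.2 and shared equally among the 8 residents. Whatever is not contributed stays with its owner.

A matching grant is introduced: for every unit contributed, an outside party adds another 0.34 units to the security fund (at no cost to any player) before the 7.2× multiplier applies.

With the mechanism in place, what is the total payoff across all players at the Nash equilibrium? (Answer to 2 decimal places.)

4322.30 dollars

Under the mechanism each unit contributed yields 7.2 × 1.34 / 8 = 1.2060 back to its contributor per unit of net cost, which exceeds 1, making full contribution the dominant choice for everyone.
So the Nash equilibrium is full contribution by all 8; the group earns 7.2 × 1.34 × 448 = 4322.30.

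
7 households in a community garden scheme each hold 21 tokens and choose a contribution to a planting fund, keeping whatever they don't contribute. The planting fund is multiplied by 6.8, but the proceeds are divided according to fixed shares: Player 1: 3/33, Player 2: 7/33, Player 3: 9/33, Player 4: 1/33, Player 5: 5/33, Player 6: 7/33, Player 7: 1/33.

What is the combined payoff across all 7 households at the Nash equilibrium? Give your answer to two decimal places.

634.20 tokens

For player j, contributing a unit is worthwhile iff 6.8 × (j's share) ≥ 1, i.e. iff j's share is at least 0.1471.
Player 2, Player 3, Player 5 and Player 6 are above the threshold, contributing 21 each; the remaining 3 contribute 0. Total contributed: 84.
The planting fund pays out 6.8 × 84 = 571.20 in total (split across the unequal shares, but the aggregate is all that matters for the group sum).
The 3 free-riders keep 21 each, adding 63. Group total = 63 + 571.20 = 634.20.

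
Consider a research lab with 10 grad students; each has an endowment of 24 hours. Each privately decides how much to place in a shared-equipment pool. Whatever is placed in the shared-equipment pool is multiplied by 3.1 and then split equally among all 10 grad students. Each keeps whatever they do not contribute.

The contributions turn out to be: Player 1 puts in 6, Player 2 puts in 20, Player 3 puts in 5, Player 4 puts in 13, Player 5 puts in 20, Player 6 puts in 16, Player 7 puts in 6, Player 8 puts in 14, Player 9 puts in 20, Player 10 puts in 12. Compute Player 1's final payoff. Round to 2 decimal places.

Total contributed: 6 + 20 + 5 + 13 + 20 + 16 + 6 + 14 + 20 + 12 = 132.
Each receives 3.1 × 132 / 10 = 40.92 from the shared-equipment pool.
Player 1 keeps 24 − 6 = 18, so Player 1's payoff is 18 + 40.92 = 58.92.

58.92 hours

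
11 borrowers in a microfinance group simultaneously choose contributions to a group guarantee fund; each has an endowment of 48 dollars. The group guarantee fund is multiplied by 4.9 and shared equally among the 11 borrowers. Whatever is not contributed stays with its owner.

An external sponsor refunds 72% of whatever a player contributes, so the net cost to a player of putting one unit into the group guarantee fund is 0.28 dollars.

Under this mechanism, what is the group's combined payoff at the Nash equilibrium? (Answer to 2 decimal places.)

2967.36 dollars

Under the mechanism each unit contributed yields (4.9/11) / 0.28 = 1.5909 back to its contributor per unit of net cost, which exceeds 1, making full contribution the dominant choice for everyone.
At the Nash equilibrium everyone contributes 48. Group total payoff = 11 × (48 × 0.72 + 4.9 × 48) = 2967.36.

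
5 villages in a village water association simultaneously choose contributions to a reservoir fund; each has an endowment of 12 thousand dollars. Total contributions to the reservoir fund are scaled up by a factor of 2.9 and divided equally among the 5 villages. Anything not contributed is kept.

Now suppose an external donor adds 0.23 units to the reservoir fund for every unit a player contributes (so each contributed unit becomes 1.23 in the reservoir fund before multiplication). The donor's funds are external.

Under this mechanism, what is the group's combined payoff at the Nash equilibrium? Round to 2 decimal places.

The effective private return is 2.9 × 1.23 / 5 = 0.7134, which is still under 1, so the mechanism doesn't change anyone's dominant strategy: zero contribution.
Everyone keeps their endowment and the group total is 5 × 12 = 60.

60.00 thousand dollars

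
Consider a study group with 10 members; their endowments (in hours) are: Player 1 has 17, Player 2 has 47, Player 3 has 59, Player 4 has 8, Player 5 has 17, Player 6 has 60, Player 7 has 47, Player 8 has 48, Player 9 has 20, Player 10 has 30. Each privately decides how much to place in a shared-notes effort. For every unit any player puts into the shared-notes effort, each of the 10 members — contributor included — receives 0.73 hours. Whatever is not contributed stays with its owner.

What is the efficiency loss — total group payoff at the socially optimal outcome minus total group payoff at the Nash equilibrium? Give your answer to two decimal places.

The private return per contributed unit is 0.73 < 1 for everyone, so the Nash equilibrium is zero contribution and the group total is Σ E_j = 17 + 47 + 59 + 8 + 17 + 60 + 47 + 48 + 20 + 30 = 353.
Each contributed unit returns 7.300 to the group, so the social optimum is full contribution by everyone: group total = 7.300 × 353 = 2576.90.
Efficiency loss = (7.300 − 1) × 353 = 2223.90.

2223.90 hours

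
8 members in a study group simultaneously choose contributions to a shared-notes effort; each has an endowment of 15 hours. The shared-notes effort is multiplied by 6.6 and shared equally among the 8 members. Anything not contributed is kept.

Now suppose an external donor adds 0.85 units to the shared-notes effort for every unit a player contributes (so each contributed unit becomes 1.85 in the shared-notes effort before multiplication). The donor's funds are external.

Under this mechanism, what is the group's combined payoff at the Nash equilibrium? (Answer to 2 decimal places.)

1465.20 hours

Under the mechanism each unit contributed yields 6.6 × 1.85 / 8 = 1.5263 back to its contributor per unit of net cost, which exceeds 1, making full contribution the dominant choice for everyone.
At the Nash equilibrium everyone contributes 15. Group total payoff = 6.6 × 1.85 × 120 = 1465.20.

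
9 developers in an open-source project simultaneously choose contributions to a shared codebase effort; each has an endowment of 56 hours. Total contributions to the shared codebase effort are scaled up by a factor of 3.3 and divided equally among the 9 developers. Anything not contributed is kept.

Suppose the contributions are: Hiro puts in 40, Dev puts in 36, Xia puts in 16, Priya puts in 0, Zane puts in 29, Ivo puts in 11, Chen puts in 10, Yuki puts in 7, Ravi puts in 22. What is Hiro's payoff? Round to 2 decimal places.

78.70 hours

Total contributed: 40 + 36 + 16 + 0 + 29 + 11 + 10 + 7 + 22 = 171.
Each receives 3.3 × 171 / 9 = 62.70 from the shared codebase effort.
Hiro keeps 56 − 40 = 16, so Hiro's payoff is 16 + 62.70 = 78.70.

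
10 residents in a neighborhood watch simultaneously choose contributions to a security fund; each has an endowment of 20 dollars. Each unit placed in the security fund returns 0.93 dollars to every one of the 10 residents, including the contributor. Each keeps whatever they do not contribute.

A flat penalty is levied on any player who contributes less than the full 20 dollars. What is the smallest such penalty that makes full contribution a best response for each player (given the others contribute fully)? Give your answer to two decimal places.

Given the others contribute fully, the best deviation is to contribute 0 (any partial contribution still incurs the fine and gives up units whose private return 0.93 is below 1).
Deviating from 20 to 0 saves 20 dollars but forfeits the deviator's share of the drop in the security fund: 0.93 × 20 = 18.60.
So the deviation gain is 20 − 18.60 = 1.40, and the fine must be at least 1.40 dollars to wipe it out.

1.40 dollars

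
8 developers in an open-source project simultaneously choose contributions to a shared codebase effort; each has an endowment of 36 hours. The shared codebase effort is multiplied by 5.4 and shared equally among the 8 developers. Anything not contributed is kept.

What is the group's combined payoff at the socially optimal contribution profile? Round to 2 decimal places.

Each contributed unit returns 5.400 to the group as a whole (0.6750 to each of 8 players), which exceeds 1, so the social optimum is full contribution: group total = 5.400 × 288 = 1555.20.

1555.20 hours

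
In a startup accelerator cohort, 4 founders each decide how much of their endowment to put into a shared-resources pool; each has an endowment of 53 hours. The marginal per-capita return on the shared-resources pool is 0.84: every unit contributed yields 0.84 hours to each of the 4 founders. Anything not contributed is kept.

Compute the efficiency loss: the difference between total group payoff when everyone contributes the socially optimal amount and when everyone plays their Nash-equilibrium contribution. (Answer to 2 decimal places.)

The private return per contributed unit is 0.84 < 1, so contributing 0 is dominant for every player. At the Nash equilibrium everyone keeps their 53, and the group total is 4 × 53 = 212.
Each contributed unit returns 3.360 to the group as a whole (0.84 to each of 4 players), which exceeds 1, so the social optimum is full contribution: group total = 3.360 × 212 = 712.32.
Efficiency loss = 712.32 − 212 = 500.32.

500.32 hours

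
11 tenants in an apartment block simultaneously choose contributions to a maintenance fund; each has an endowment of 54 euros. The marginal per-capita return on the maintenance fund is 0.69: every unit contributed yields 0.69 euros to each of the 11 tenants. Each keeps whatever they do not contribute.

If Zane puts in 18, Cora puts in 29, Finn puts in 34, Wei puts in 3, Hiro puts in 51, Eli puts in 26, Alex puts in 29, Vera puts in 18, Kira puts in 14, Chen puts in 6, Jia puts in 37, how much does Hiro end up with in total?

Total contributed: 18 + 29 + 34 + 3 + 51 + 26 + 29 + 18 + 14 + 6 + 37 = 265.
Each receives 0.69 × 265 = 182.85 from the maintenance fund.
Hiro keeps 54 − 51 = 3, so Hiro's payoff is 3 + 182.85 = 185.85.

185.85 euros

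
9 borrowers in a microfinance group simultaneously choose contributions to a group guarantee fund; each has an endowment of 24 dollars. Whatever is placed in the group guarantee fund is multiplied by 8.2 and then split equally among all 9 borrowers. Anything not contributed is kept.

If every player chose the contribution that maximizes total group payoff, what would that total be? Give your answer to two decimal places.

1771.20 dollars

Each contributed unit returns 8.200 to the group as a whole (0.9111 to each of 9 players), which exceeds 1, so the social optimum is full contribution: group total = 8.200 × 216 = 1771.20.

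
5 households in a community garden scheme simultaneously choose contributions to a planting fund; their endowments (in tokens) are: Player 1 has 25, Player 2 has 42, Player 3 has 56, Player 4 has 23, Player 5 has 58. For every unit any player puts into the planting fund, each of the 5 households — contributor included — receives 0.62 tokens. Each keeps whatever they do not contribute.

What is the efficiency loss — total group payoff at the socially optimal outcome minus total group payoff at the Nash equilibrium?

428.40 tokens

The private return per contributed unit is 0.62 < 1 for everyone, so the Nash equilibrium is zero contribution and the group total is Σ E_j = 25 + 42 + 56 + 23 + 58 = 204.
Each contributed unit returns 3.100 to the group, so the social optimum is full contribution by everyone: group total = 3.100 × 204 = 632.40.
Efficiency loss = (3.100 − 1) × 204 = 428.40.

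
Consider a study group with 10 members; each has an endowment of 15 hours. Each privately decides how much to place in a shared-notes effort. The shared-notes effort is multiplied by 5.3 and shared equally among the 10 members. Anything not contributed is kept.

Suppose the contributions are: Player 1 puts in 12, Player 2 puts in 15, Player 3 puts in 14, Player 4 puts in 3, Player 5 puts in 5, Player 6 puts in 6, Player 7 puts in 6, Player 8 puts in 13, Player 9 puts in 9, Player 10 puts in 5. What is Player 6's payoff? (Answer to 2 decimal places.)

Total contributed: 12 + 15 + 14 + 3 + 5 + 6 + 6 + 13 + 9 + 5 = 88.
Each receives 5.3 × 88 / 10 = 46.64 from the shared-notes effort.
Player 6 keeps 15 − 6 = 9, so Player 6's payoff is 9 + 46.64 = 55.64.

55.64 hours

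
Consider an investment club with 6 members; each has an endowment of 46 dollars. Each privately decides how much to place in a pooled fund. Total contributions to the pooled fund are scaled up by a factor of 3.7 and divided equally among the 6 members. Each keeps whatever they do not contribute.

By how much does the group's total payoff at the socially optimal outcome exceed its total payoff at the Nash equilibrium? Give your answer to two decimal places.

745.20 dollars

Each contributed unit returns 3.7/6 = 0.6167 to its contributor — below 1 — so contributing 0 is dominant for every player. At the Nash equilibrium everyone keeps their 46, and the group total is 6 × 46 = 276.
Each contributed unit returns 3.700 to the group as a whole (0.6167 to each of 6 players), which exceeds 1, so the social optimum is full contribution: group total = 3.700 × 276 = 1021.20.
Efficiency loss = 1021.20 − 276 = 745.20.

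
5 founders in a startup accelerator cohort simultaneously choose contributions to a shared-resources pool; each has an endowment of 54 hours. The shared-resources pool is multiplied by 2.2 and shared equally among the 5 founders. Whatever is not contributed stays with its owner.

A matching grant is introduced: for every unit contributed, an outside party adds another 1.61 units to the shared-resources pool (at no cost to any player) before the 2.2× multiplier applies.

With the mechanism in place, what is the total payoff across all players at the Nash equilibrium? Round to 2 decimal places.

1550.34 hours

With the mechanism, a contributed unit returns 2.2 × 2.61 / 5 = 1.1484 per unit of net cost to the contributor — now above 1 — so contributing fully is weakly dominant for every player.
At the Nash equilibrium everyone contributes 54. Group total payoff = 2.2 × 2.61 × 270 = 1550.34.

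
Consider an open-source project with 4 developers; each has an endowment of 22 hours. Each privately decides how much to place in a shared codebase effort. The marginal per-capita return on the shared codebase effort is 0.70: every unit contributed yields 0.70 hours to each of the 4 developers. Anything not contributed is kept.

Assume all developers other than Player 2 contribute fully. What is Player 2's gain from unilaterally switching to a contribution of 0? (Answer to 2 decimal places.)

Switching from a contribution of 22 to 0 lets Player 2 keep an extra 22 hours, but lowers the shared codebase effort by 22, which costs Player 2 their own share of that drop: 0.70 × 22 = 15.40.
Net gain = 22 − 15.40 = 6.60. The private return per contributed unit (0.70) is below 1, so free-riding is indeed the best response regardless of what the others do.

6.60 hours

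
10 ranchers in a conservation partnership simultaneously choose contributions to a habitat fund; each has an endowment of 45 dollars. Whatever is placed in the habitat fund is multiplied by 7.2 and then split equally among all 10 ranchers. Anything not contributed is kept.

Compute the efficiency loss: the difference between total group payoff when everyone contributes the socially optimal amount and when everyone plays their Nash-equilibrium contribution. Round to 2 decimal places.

Each contributed unit returns 7.2/10 = 0.7200 to its contributor — below 1 — so contributing 0 is dominant for every player. At the Nash equilibrium everyone keeps their 45, and the group total is 10 × 45 = 450.
Each contributed unit returns 7.200 to the group as a whole (0.7200 to each of 10 players), which exceeds 1, so the social optimum is full contribution: group total = 7.200 × 450 = 3240.00.
Efficiency loss = 3240.00 − 450 = 2790.00.

2790.00 dollars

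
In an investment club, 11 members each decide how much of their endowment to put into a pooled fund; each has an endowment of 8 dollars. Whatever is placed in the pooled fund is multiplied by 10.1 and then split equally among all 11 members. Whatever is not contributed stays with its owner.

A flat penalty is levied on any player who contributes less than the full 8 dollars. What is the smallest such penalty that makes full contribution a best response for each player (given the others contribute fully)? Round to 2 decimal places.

Given the others contribute fully, the best deviation is to contribute 0 (any partial contribution still incurs the fine and gives up units whose private return 0.9182 is below 1).
Deviating from 8 to 0 saves 8 dollars but forfeits the deviator's share of the drop in the pooled fund: 10.1/11 × 8 = 7.35.
So the deviation gain is 8 − 7.35 = 0.65, and the fine must be at least 0.65 dollars to wipe it out.

0.65 dollars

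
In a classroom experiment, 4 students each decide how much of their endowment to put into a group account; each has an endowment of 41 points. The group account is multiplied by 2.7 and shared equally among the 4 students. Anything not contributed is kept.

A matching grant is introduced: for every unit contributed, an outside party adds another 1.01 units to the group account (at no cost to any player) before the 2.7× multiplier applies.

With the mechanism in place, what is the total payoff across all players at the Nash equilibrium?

890.03 points

With the mechanism, a contributed unit returns 2.7 × 2.01 / 4 = 1.3568 per unit of net cost to the contributor — now above 1 — so contributing fully is weakly dominant for every player.
So the Nash equilibrium is full contribution by all 4; the group earns 2.7 × 2.01 × 164 = 890.03.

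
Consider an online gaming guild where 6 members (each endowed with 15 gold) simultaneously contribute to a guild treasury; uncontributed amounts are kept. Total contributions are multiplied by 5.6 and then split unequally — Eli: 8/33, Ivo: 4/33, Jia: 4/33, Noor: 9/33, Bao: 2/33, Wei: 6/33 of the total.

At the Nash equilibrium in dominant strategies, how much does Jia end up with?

45.55 gold

For player j, contributing a unit is worthwhile iff 5.6 × (j's share) ≥ 1, i.e. iff j's share is at least 0.1786.
Eli, Noor and Wei are above the threshold, contributing 15 each; the remaining 3 contribute 0. Total contributed: 45.
Jia keeps 15 and receives 5.6 × 45 × 4/33 = 30.55 from the guild treasury, for a payoff of 45.55.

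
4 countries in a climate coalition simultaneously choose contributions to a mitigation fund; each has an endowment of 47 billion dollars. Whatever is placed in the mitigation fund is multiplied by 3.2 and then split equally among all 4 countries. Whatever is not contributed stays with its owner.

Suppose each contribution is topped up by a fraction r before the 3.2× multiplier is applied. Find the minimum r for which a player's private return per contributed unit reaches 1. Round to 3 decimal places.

With matching at rate r, one contributed unit becomes (1 + r) in the mitigation fund and returns 3.2 × (1 + r) / 4 to the contributor.
Setting this equal to 1: 1 + r = 4/3.2 = 1.2500.
So the minimum matching rate is r = 1.2500 − 1 = 0.250.

0.250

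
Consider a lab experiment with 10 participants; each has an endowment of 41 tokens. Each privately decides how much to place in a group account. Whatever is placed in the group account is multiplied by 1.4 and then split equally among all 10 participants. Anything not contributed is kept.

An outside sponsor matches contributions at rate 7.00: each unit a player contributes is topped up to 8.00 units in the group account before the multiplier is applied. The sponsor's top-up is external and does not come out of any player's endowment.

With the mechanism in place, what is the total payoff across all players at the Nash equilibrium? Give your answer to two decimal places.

4592.00 tokens

With the mechanism, a contributed unit returns 1.4 × 8.00 / 10 = 1.1200 per unit of net cost to the contributor — now above 1 — so contributing fully is weakly dominant for every player.
So the Nash equilibrium is full contribution by all 10; the group earns 1.4 × 8.00 × 410 = 4592.00.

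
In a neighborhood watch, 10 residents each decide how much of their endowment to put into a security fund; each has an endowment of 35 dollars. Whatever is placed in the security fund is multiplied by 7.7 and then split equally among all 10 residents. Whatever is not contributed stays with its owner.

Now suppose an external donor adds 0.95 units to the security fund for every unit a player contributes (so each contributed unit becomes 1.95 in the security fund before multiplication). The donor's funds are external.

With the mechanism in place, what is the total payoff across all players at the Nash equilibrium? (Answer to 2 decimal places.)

Under the mechanism each unit contributed yields 7.7 × 1.95 / 10 = 1.5015 back to its contributor per unit of net cost, which exceeds 1, making full contribution the dominant choice for everyone.
At the Nash equilibrium everyone contributes 35. Group total payoff = 7.7 × 1.95 × 350 = 5255.25.

5255.25 dollars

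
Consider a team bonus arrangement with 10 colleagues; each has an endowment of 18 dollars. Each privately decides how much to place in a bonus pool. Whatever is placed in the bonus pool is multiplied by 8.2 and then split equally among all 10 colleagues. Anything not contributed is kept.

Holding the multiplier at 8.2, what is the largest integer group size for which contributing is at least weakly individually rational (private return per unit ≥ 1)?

Private return per unit is 8.2/(group size), which is ≥ 1 whenever the group size is ≤ 8.2.
The largest such integer is 8.

8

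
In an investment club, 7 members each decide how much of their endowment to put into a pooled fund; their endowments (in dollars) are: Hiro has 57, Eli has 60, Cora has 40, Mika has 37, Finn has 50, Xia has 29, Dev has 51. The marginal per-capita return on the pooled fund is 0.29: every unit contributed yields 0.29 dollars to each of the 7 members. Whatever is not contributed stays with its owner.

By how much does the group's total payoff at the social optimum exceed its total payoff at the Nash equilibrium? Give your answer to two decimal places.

The private return per contributed unit is 0.29 < 1 for everyone, so the Nash equilibrium is zero contribution and the group total is Σ E_j = 57 + 60 + 40 + 37 + 50 + 29 + 51 = 324.
Each contributed unit returns 2.030 to the group, so the social optimum is full contribution by everyone: group total = 2.030 × 324 = 657.72.
Efficiency loss = (2.030 − 1) × 324 = 333.72.

333.72 dollars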